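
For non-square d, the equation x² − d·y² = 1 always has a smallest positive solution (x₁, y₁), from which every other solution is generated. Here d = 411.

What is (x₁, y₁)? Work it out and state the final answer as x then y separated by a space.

√411 = [20; 3,1,1,1,19,1,1,1,3,40, …], period ℓ=10 (even) → k=9
i=0: a=20 ⇒ p=20, q=1
…
i=2: a=1 ⇒ p=81, q=4
…
i=4: a=1 ⇒ p=223, q=11
…
i=6: a=1 ⇒ p=4602, q=227
…
i=8: a=1 ⇒ p=13583, q=670
i=9: a=3 ⇒ p=49730, q=2453
→ (49730, 2453).  Check: 49730²=2473072900, 411·2453²=2473072899, difference 1.

49730 2453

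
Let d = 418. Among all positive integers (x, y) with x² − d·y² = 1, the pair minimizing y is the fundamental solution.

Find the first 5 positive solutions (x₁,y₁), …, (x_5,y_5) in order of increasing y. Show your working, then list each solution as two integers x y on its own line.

33857 1656
2292592897 112134384
155240635393601 7593067676520
10511964382749705217 514156984535740896
711807156058272903670337 34815626043260091355224

√418 → a₀=20, period (2,4,20,4,2,40); ℓ=6 even so k=5
i=0: a=20 ⇒ p=20, q=1
…
i=3: a=20 ⇒ p=3721, q=182
i=4: a=4 ⇒ p=15068, q=737
i=5: a=2 ⇒ p=33857, q=1656
(x₁, y₁) = (33857, 1656);  33857² − 418·1656² = 1 ✓
(x_2, y_2) = (33857·33857 + 418·1656·1656, 33857·1656 + 1656·33857) = (2292592897, 112134384)
(x_3, y_3) = (33857·2292592897 + 418·1656·112134384, 33857·112134384 + 1656·2292592897) = (155240635393601, 7593067676520)
(x_4, y_4) = (33857·155240635393601 + 418·1656·7593067676520, 33857·7593067676520 + 1656·155240635393601) = (10511964382749705217, 514156984535740896)
(x_5, y_5) = (33857·10511964382749705217 + 418·1656·514156984535740896, 33857·514156984535740896 + 1656·10511964382749705217) = (711807156058272903670337, 34815626043260091355224)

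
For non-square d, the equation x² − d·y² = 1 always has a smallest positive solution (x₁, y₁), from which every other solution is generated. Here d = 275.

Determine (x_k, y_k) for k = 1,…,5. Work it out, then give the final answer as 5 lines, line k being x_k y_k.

d=275: √d = [16; 1,1,2,1,1,32] (ℓ=6, even), read p_5/q_5
k=0  a_k=16  p_k/q_k = 16/1
k=1  a_k=1  p_k/q_k = 17/1
…
k=3  a_k=2  p_k/q_k = 83/5
k=4  a_k=1  p_k/q_k = 116/7
k=5  a_k=1  p_k/q_k = 199/12
→ (199, 12).  Check: 199²=39601, 275·12²=39600, difference 1.
n=2: (199,12)∘(199,12) = (199·199+275·12·12, 199·12+12·199) = (79201,4776)
n=3: (79201,4776)∘(199,12) = (199·79201+275·12·4776, 199·4776+12·79201) = (31521799,1900836)
n=4: (31521799,1900836)∘(199,12) = (199·31521799+275·12·1900836, 199·1900836+12·31521799) = (12545596801,756527952)
n=5: (12545596801,756527952)∘(199,12) = (199·12545596801+275·12·756527952, 199·756527952+12·12545596801) = (4993116004999,301096224060)

199 12
79201 4776
31521799 1900836
12545596801 756527952
4993116004999 301096224060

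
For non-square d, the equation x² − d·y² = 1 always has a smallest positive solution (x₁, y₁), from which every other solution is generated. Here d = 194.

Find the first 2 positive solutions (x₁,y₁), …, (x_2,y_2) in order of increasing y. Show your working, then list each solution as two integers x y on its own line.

195 14
76049 5460

[13; 1,12,1,26] for √194; ℓ=4 ⇒ convergent index 3
k=0  a_k=13  p_k/q_k = 13/1
k=1  a_k=1  p_k/q_k = 14/1
k=2  a_k=12  p_k/q_k = 181/13
k=3  a_k=1  p_k/q_k = 195/14
(x₁, y₁) = (195, 14);  195² − 194·14² = 1 ✓
k=2:  x_2 = 195·195+194·14·14 = 76049,  y_2 = 195·14+14·195 = 5460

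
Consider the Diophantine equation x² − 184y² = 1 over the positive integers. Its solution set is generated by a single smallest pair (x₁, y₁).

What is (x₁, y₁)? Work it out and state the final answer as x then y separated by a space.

24335 1794

√184 = [13; 1,1,3,2,1,2,1,2,3,1,1,26, …], period ℓ=12 (even) → k=11
i=0: a=13 ⇒ p=13, q=1
i=1: a=1 ⇒ p=14, q=1
…
i=4: a=2 ⇒ p=217, q=16
i=5: a=1 ⇒ p=312, q=23
…
i=10: a=1 ⇒ p=13741, q=1013
i=11: a=1 ⇒ p=24335, q=1794
(x₁, y₁) = (24335, 1794);  24335² − 184·1794² = 1 ✓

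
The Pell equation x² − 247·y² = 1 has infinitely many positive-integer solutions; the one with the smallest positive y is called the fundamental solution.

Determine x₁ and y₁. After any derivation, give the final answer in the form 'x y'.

85292 5427

[15; 1,2,1,1,9,1,9,1,1,2,1,30] for √247; ℓ=12 ⇒ convergent index 11
a_0=15:  p_0=15·1+0=15,  q_0=15·0+1=1
a_1=1:  p_1=1·15+1=16,  q_1=1·1+0=1
a_2=2:  p_2=2·16+15=47,  q_2=2·1+1=3
…
a_6=1:  p_6=1·1053+110=1163,  q_6=1·67+7=74
…
a_10=2:  p_10=2·24203+12683=61089,  q_10=2·1540+807=3887
a_11=1:  p_11=1·61089+24203=85292,  q_11=1·3887+1540=5427
→ (85292, 5427).  Check: 85292²=7274725264, 247·5427²=7274725263, difference 1.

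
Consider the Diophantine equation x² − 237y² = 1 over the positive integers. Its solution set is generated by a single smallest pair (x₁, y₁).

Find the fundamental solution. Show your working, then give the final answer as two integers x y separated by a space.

228151 14820

[15; 2,1,1,7,10,7,1,1,2,30] for √237; ℓ=10 ⇒ convergent index 9
i=0: a=15 ⇒ p=15, q=1
…
i=3: a=1 ⇒ p=77, q=5
…
i=5: a=10 ⇒ p=5927, q=385
i=6: a=7 ⇒ p=42074, q=2733
…
i=8: a=1 ⇒ p=90075, q=5851
i=9: a=2 ⇒ p=228151, q=14820
→ (228151, 14820).  Check: 228151²=52052878801, 237·14820²=52052878800, difference 1.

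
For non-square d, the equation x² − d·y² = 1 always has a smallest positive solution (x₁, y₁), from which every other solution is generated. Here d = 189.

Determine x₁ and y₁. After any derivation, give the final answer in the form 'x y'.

55 4

√189 = [13; 1,2,1,26, …], period ℓ=4 (even) → k=3
a_0=13:  p_0=13·1+0=13,  q_0=13·0+1=1
…
a_2=2:  p_2=2·14+13=41,  q_2=2·1+1=3
a_3=1:  p_3=1·41+14=55,  q_3=1·3+1=4
→ (55, 4).  Check: 55²=3025, 189·4²=3024, difference 1.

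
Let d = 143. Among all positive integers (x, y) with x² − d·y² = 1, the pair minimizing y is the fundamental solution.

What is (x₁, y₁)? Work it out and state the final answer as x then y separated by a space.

12 1

√143 = [11; 1,22, …], period ℓ=2 (even) → k=1
step 0: (11, 1)  from 11·(1,0) + (0,1)
step 1: (12, 1)  from 1·(11,1) + (1,0)
→ (12, 1).  Check: 12²=144, 143·1²=143, difference 1.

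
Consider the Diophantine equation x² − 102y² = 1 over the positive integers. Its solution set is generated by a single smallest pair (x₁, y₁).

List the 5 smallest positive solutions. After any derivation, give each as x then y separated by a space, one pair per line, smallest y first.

d=102: √d = [10; 10,20] (ℓ=2, even), read p_1/q_1
i=0: a=10 ⇒ p=10, q=1
i=1: a=10 ⇒ p=101, q=10
(x₁, y₁) = (101, 10);  101² − 102·10² = 1 ✓
n=2: (101,10)∘(101,10) = (101·101+102·10·10, 101·10+10·101) = (20401,2020)
n=3: (20401,2020)∘(101,10) = (101·20401+102·10·2020, 101·2020+10·20401) = (4120901,408030)
n=4: (4120901,408030)∘(101,10) = (101·4120901+102·10·408030, 101·408030+10·4120901) = (832401601,82420040)
n=5: (832401601,82420040)∘(101,10) = (101·832401601+102·10·82420040, 101·82420040+10·832401601) = (168141002501,16648440050)

101 10
20401 2020
4120901 408030
832401601 82420040
168141002501 16648440050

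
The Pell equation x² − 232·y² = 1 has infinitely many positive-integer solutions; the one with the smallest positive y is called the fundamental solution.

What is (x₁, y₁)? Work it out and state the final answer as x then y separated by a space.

19603 1287

d=232: √d = [15; 4,3,7,3,4,30] (ℓ=6, even), read p_5/q_5
a_0=15:  p_0=15·1+0=15,  q_0=15·0+1=1
…
a_2=3:  p_2=3·61+15=198,  q_2=3·4+1=13
a_3=7:  p_3=7·198+61=1447,  q_3=7·13+4=95
a_4=3:  p_4=3·1447+198=4539,  q_4=3·95+13=298
a_5=4:  p_5=4·4539+1447=19603,  q_5=4·298+95=1287
(x₁, y₁) = (19603, 1287);  19603² − 232·1287² = 1 ✓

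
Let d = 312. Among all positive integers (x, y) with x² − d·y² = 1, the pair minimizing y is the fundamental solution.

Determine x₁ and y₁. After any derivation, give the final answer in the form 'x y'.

53 3

√312 → a₀=17, period (1,1,1,34); ℓ=4 even so k=3
step 0: (17, 1)  from 17·(1,0) + (0,1)
step 1: (18, 1)  from 1·(17,1) + (1,0)
step 2: (35, 2)  from 1·(18,1) + (17,1)
step 3: (53, 3)  from 1·(35,2) + (18,1)
fundamental: x₁=53, y₁=3  (since 2809 − 312·9 = 1)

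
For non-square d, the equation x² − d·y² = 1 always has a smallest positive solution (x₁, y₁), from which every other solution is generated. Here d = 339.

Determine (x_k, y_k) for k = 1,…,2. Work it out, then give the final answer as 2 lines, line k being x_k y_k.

97970 5321
19196241799 1042596740

√339 = [18; 2,2,2,1,17,1,2,2,2,36, …], period ℓ=10 (even) → k=9
step 0: (18, 1)  from 18·(1,0) + (0,1)
…
step 4: (313, 17)  from 1·(221,12) + (92,5)
step 5: (5542, 301)  from 17·(313,17) + (221,12)
step 6: (5855, 318)  from 1·(5542,301) + (313,17)
step 7: (17252, 937)  from 2·(5855,318) + (5542,301)
step 8: (40359, 2192)  from 2·(17252,937) + (5855,318)
step 9: (97970, 5321)  from 2·(40359,2192) + (17252,937)
(x₁, y₁) = (97970, 5321);  97970² − 339·5321² = 1 ✓
(97970+5321√339)^2 = 19196241799 + 1042596740√339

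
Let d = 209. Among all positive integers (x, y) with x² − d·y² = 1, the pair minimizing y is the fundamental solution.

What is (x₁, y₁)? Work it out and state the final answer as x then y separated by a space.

46551 3220

[14; 2,5,3,2,3,5,2,28] for √209; ℓ=8 ⇒ convergent index 7
i=0: a=14 ⇒ p=14, q=1
i=1: a=2 ⇒ p=29, q=2
…
i=5: a=3 ⇒ p=4019, q=278
i=6: a=5 ⇒ p=21266, q=1471
i=7: a=2 ⇒ p=46551, q=3220
(x₁, y₁) = (46551, 3220);  46551² − 209·3220² = 1 ✓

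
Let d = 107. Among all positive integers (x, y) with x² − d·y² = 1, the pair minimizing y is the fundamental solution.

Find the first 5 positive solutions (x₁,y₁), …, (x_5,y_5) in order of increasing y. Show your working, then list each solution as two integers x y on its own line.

962 93
1850887 178932
3561105626 344265075
6851565373537 662365825368
13182408217579562 1274391503742957

d=107: √d = [10; 2,1,9,1,2,20] (ℓ=6, even), read p_5/q_5
i=0: a=10 ⇒ p=10, q=1
…
i=4: a=1 ⇒ p=331, q=32
i=5: a=2 ⇒ p=962, q=93
fundamental: x₁=962, y₁=93  (since 925444 − 107·8649 = 1)
k=2:  x_2 = 962·962+107·93·93 = 1850887,  y_2 = 962·93+93·962 = 178932
k=3:  x_3 = 962·1850887+107·93·178932 = 3561105626,  y_3 = 962·178932+93·1850887 = 344265075
k=4:  x_4 = 962·3561105626+107·93·344265075 = 6851565373537,  y_4 = 962·344265075+93·3561105626 = 662365825368
k=5:  x_5 = 962·6851565373537+107·93·662365825368 = 13182408217579562,  y_5 = 962·662365825368+93·6851565373537 = 1274391503742957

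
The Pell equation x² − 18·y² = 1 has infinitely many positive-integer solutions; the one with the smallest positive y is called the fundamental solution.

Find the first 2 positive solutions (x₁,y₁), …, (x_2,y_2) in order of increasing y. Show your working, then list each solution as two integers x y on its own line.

d=18: √d = [4; 4,8] (ℓ=2, even), read p_1/q_1
a_0=4:  p_0=4·1+0=4,  q_0=4·0+1=1
a_1=4:  p_1=4·4+1=17,  q_1=4·1+0=4
(x₁, y₁) = (17, 4);  17² − 18·4² = 1 ✓
(x_2, y_2) = (17·17 + 18·4·4, 17·4 + 4·17) = (577, 136)

17 4
577 136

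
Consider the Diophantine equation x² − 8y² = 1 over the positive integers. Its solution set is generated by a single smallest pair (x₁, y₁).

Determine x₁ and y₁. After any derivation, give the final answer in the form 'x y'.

3 1

d=8: √d = [2; 1,4] (ℓ=2, even), read p_1/q_1
i=0: a=2 ⇒ p=2, q=1
i=1: a=1 ⇒ p=3, q=1
(x₁, y₁) = (3, 1);  3² − 8·1² = 1 ✓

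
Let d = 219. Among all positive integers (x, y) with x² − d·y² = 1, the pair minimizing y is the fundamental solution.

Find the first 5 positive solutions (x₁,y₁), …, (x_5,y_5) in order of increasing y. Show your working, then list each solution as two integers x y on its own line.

d=219: √d = [14; 1,3,1,28] (ℓ=4, even), read p_3/q_3
step 0: (14, 1)  from 14·(1,0) + (0,1)
…
step 2: (59, 4)  from 3·(15,1) + (14,1)
step 3: (74, 5)  from 1·(59,4) + (15,1)
(x₁, y₁) = (74, 5);  74² − 219·5² = 1 ✓
k=2:  x_2 = 74·74+219·5·5 = 10951,  y_2 = 74·5+5·74 = 740
k=3:  x_3 = 74·10951+219·5·740 = 1620674,  y_3 = 74·740+5·10951 = 109515
k=4:  x_4 = 74·1620674+219·5·109515 = 239848801,  y_4 = 74·109515+5·1620674 = 16207480
k=5:  x_5 = 74·239848801+219·5·16207480 = 35496001874,  y_5 = 74·16207480+5·239848801 = 2398597525

74 5
10951 740
1620674 109515
239848801 16207480
35496001874 2398597525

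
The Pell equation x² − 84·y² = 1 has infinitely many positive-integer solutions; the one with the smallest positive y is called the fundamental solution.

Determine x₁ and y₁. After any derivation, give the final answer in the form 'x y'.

55 6

√84 = [9; 6,18, …], period ℓ=2 (even) → k=1
a_0=9:  p_0=9·1+0=9,  q_0=9·0+1=1
a_1=6:  p_1=6·9+1=55,  q_1=6·1+0=6
→ (55, 6).  Check: 55²=3025, 84·6²=3024, difference 1.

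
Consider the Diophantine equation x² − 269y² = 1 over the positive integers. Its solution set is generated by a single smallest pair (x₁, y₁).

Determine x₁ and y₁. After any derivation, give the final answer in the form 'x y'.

13449 820

[16; 2,2,32] for √269; ℓ=3 ⇒ convergent index 5
i=0: a=16 ⇒ p=16, q=1
i=1: a=2 ⇒ p=33, q=2
i=2: a=2 ⇒ p=82, q=5
i=3: a=32 ⇒ p=2657, q=162
i=4: a=2 ⇒ p=5396, q=329
i=5: a=2 ⇒ p=13449, q=820
(x₁, y₁) = (13449, 820);  13449² − 269·820² = 1 ✓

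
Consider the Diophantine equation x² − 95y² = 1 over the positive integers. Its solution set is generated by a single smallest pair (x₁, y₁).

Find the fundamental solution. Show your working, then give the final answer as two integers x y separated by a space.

39 4

d=95: √d = [9; 1,2,1,18] (ℓ=4, even), read p_3/q_3
k=0  a_k=9  p_k/q_k = 9/1
…
k=2  a_k=2  p_k/q_k = 29/3
k=3  a_k=1  p_k/q_k = 39/4
→ (39, 4).  Check: 39²=1521, 95·4²=1520, difference 1.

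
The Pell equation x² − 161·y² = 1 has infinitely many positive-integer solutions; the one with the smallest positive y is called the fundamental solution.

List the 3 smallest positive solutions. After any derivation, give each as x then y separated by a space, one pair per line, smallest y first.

d=161: √d = [12; 1,2,4,1,2,1,4,2,1,24] (ℓ=10, even), read p_9/q_9
k=0  a_k=12  p_k/q_k = 12/1
k=1  a_k=1  p_k/q_k = 13/1
…
k=4  a_k=1  p_k/q_k = 203/16
k=5  a_k=2  p_k/q_k = 571/45
k=6  a_k=1  p_k/q_k = 774/61
…
k=8  a_k=2  p_k/q_k = 8108/639
k=9  a_k=1  p_k/q_k = 11775/928
→ (11775, 928).  Check: 11775²=138650625, 161·928²=138650624, difference 1.
(11775+928√161)^2 = 277301249 + 21854400√161
(11775+928√161)^3 = 6530444402175 + 514671119072√161

11775 928
277301249 21854400
6530444402175 514671119072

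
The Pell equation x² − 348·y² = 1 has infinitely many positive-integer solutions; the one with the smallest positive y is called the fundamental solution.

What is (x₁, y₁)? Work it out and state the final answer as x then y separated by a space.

[18; 1,1,1,8,1,1,1,36] for √348; ℓ=8 ⇒ convergent index 7
k=0  a_k=18  p_k/q_k = 18/1
k=1  a_k=1  p_k/q_k = 19/1
k=2  a_k=1  p_k/q_k = 37/2
…
k=6  a_k=1  p_k/q_k = 1026/55
k=7  a_k=1  p_k/q_k = 1567/84
→ (1567, 84).  Check: 1567²=2455489, 348·84²=2455488, difference 1.

1567 84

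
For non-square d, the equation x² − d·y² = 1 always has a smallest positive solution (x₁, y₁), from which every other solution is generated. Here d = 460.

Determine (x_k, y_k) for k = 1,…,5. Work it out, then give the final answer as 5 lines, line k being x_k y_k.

[21; 2,4,3,1,2,10,2,1,3,4,2,42] for √460; ℓ=12 ⇒ convergent index 11
step 0: (21, 1)  from 21·(1,0) + (0,1)
…
step 2: (193, 9)  from 4·(43,2) + (21,1)
…
step 4: (815, 38)  from 1·(622,29) + (193,9)
step 5: (2252, 105)  from 2·(815,38) + (622,29)
…
step 8: (72257, 3369)  from 1·(48922,2281) + (23335,1088)
step 9: (265693, 12388)  from 3·(72257,3369) + (48922,2281)
step 10: (1135029, 52921)  from 4·(265693,12388) + (72257,3369)
step 11: (2535751, 118230)  from 2·(1135029,52921) + (265693,12388)
(x₁, y₁) = (2535751, 118230);  2535751² − 460·118230² = 1 ✓
n=2: (2535751,118230)∘(2535751,118230) = (2535751·2535751+460·118230·118230, 2535751·118230+118230·2535751) = (12860066268001,599603681460)
n=3: (12860066268001,599603681460)∘(2535751,118230) = (2535751·12860066268001+460·118230·599603681460, 2535751·599603681460+118230·12860066268001) = (65219851798297071751,3040891269731634690)
n=4: (65219851798297071751,3040891269731634690)∘(2535751,118230) = (2535751·65219851798297071751+460·118230·3040891269731634690, 2535751·3040891269731634690+118230·65219851798297071751) = (330762608834754335913072001,15421886156225925189922920)
n=5: (330762608834754335913072001,15421886156225925189922920)∘(2535751,118230) = (2535751·330762608834754335913072001+460·118230·15421886156225925189922920, 2535751·15421886156225925189922920+118230·330762608834754335913072001) = (1677463232230609064240018182143751,78212126485069051161274736991150)

2535751 118230
12860066268001 599603681460
65219851798297071751 3040891269731634690
330762608834754335913072001 15421886156225925189922920
1677463232230609064240018182143751 78212126485069051161274736991150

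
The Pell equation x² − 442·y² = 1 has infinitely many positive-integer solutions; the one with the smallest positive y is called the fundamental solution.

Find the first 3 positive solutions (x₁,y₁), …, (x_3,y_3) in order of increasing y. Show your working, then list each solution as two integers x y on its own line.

883 42
1559377 74172
2753858899 130987710

d=442: √d = [21; 42] (ℓ=1, odd), read p_1/q_1
k=0  a_k=21  p_k/q_k = 21/1
k=1  a_k=42  p_k/q_k = 883/42
(x₁, y₁) = (883, 42);  883² − 442·42² = 1 ✓
n=2: (883,42)∘(883,42) = (883·883+442·42·42, 883·42+42·883) = (1559377,74172)
n=3: (1559377,74172)∘(883,42) = (883·1559377+442·42·74172, 883·74172+42·1559377) = (2753858899,130987710)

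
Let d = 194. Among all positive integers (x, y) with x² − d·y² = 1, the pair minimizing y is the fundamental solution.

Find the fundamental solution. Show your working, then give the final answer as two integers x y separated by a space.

d=194: √d = [13; 1,12,1,26] (ℓ=4, even), read p_3/q_3
a_0=13:  p_0=13·1+0=13,  q_0=13·0+1=1
…
a_2=12:  p_2=12·14+13=181,  q_2=12·1+1=13
a_3=1:  p_3=1·181+14=195,  q_3=1·13+1=14
fundamental: x₁=195, y₁=14  (since 38025 − 194·196 = 1)

195 14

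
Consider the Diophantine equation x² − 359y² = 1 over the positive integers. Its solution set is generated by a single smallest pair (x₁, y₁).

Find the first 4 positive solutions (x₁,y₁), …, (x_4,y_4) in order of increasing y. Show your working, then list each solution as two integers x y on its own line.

360 19
259199 13680
186622920 9849581
134368243201 7091684640

√359 → a₀=18, period (1,17,1,36); ℓ=4 even so k=3
step 0: (18, 1)  from 18·(1,0) + (0,1)
…
step 2: (341, 18)  from 17·(19,1) + (18,1)
step 3: (360, 19)  from 1·(341,18) + (19,1)
fundamental: x₁=360, y₁=19  (since 129600 − 359·361 = 1)
n=2: (360,19)∘(360,19) = (360·360+359·19·19, 360·19+19·360) = (259199,13680)
n=3: (259199,13680)∘(360,19) = (360·259199+359·19·13680, 360·13680+19·259199) = (186622920,9849581)
n=4: (186622920,9849581)∘(360,19) = (360·186622920+359·19·9849581, 360·9849581+19·186622920) = (134368243201,7091684640)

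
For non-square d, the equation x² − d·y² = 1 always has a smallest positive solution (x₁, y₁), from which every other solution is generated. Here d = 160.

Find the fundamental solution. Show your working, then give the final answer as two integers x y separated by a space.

721 57

√160 → a₀=12, period (1,1,1,5,1,1,1,24); ℓ=8 even so k=7
k=0  a_k=12  p_k/q_k = 12/1
…
k=2  a_k=1  p_k/q_k = 25/2
k=3  a_k=1  p_k/q_k = 38/3
…
k=5  a_k=1  p_k/q_k = 253/20
k=6  a_k=1  p_k/q_k = 468/37
k=7  a_k=1  p_k/q_k = 721/57
fundamental: x₁=721, y₁=57  (since 519841 − 160·3249 = 1)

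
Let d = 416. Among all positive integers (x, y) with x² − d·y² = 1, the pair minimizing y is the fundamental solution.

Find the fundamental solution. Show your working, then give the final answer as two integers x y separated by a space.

√416 = [20; 2,1,1,9,1,1,2,40, …], period ℓ=8 (even) → k=7
a_0=20:  p_0=20·1+0=20,  q_0=20·0+1=1
a_1=2:  p_1=2·20+1=41,  q_1=2·1+0=2
a_2=1:  p_2=1·41+20=61,  q_2=1·2+1=3
a_3=1:  p_3=1·61+41=102,  q_3=1·3+2=5
…
a_5=1:  p_5=1·979+102=1081,  q_5=1·48+5=53
a_6=1:  p_6=1·1081+979=2060,  q_6=1·53+48=101
a_7=2:  p_7=2·2060+1081=5201,  q_7=2·101+53=255
fundamental: x₁=5201, y₁=255  (since 27050401 − 416·65025 = 1)

5201 255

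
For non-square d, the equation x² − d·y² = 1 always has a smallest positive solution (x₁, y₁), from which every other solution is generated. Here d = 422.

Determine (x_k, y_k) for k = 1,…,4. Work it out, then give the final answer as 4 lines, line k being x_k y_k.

7022501 341850
98631040590001 4801283933700
1385273162348638202501 67434042451384025550
19456164335732849620362360001 947111261097768740333867400

√422 = [20; 1,1,5,2,1,…,1,1,40, …], period ℓ=14 (even) → k=13
step 0: (20, 1)  from 20·(1,0) + (0,1)
step 1: (21, 1)  from 1·(20,1) + (1,0)
…
step 5: (719, 35)  from 1·(493,24) + (226,11)
…
step 8: (163807, 7974)  from 3·(53719,2615) + (2650,129)
…
step 10: (598859, 29152)  from 2·(217526,10589) + (163807,7974)
…
step 12: (3810680, 185501)  from 1·(3211821,156349) + (598859,29152)
step 13: (7022501, 341850)  from 1·(3810680,185501) + (3211821,156349)
(x₁, y₁) = (7022501, 341850);  7022501² − 422·341850² = 1 ✓
(7022501+341850√422)^2 = 98631040590001 + 4801283933700√422
(7022501+341850√422)^3 = 1385273162348638202501 + 67434042451384025550√422
(7022501+341850√422)^4 = 19456164335732849620362360001 + 947111261097768740333867400√422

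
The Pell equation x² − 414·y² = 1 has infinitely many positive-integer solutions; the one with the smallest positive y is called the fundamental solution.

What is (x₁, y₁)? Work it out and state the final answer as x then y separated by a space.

√414 = [20; 2,1,7,2,7,1,2,40, …], period ℓ=8 (even) → k=7
step 0: (20, 1)  from 20·(1,0) + (0,1)
…
step 3: (468, 23)  from 7·(61,3) + (41,2)
step 4: (997, 49)  from 2·(468,23) + (61,3)
…
step 6: (8444, 415)  from 1·(7447,366) + (997,49)
step 7: (24335, 1196)  from 2·(8444,415) + (7447,366)
fundamental: x₁=24335, y₁=1196  (since 592192225 − 414·1430416 = 1)

24335 1196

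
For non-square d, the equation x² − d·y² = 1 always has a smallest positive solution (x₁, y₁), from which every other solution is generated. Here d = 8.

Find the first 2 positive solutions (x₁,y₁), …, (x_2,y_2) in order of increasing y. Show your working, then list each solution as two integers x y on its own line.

√8 = [2; 1,4, …], period ℓ=2 (even) → k=1
a_0=2:  p_0=2·1+0=2,  q_0=2·0+1=1
a_1=1:  p_1=1·2+1=3,  q_1=1·1+0=1
→ (3, 1).  Check: 3²=9, 8·1²=8, difference 1.
k=2:  x_2 = 3·3+8·1·1 = 17,  y_2 = 3·1+1·3 = 6

3 1
17 6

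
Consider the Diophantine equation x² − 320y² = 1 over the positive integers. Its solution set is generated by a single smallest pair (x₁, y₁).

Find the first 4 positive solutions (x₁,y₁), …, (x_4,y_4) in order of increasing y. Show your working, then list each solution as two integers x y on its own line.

161 9
51841 2898
16692641 933147
5374978561 300470436

√320 → a₀=17, period (1,7,1,34); ℓ=4 even so k=3
k=0  a_k=17  p_k/q_k = 17/1
k=1  a_k=1  p_k/q_k = 18/1
k=2  a_k=7  p_k/q_k = 143/8
k=3  a_k=1  p_k/q_k = 161/9
→ (161, 9).  Check: 161²=25921, 320·9²=25920, difference 1.
(161+9√320)^2 = 51841 + 2898√320
(161+9√320)^3 = 16692641 + 933147√320
(161+9√320)^4 = 5374978561 + 300470436√320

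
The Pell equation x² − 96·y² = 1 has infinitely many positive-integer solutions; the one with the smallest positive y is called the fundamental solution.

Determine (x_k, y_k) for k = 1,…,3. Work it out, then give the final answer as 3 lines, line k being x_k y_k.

√96 → a₀=9, period (1,3,1,18); ℓ=4 even so k=3
i=0: a=9 ⇒ p=9, q=1
i=1: a=1 ⇒ p=10, q=1
i=2: a=3 ⇒ p=39, q=4
i=3: a=1 ⇒ p=49, q=5
(x₁, y₁) = (49, 5);  49² − 96·5² = 1 ✓
(49+5√96)^2 = 4801 + 490√96
(49+5√96)^3 = 470449 + 48015√96

49 5
4801 490
470449 48015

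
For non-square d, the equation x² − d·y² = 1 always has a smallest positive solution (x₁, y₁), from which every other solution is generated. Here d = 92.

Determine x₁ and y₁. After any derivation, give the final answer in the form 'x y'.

√92 → a₀=9, period (1,1,2,4,2,1,1,18); ℓ=8 even so k=7
i=0: a=9 ⇒ p=9, q=1
i=1: a=1 ⇒ p=10, q=1
i=2: a=1 ⇒ p=19, q=2
…
i=4: a=4 ⇒ p=211, q=22
i=5: a=2 ⇒ p=470, q=49
i=6: a=1 ⇒ p=681, q=71
i=7: a=1 ⇒ p=1151, q=120
→ (1151, 120).  Check: 1151²=1324801, 92·120²=1324800, difference 1.

1151 120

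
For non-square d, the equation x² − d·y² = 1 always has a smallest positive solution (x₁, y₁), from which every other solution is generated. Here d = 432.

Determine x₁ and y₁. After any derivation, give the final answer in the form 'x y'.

1351 65

d=432: √d = [20; 1,3,1,1,1,3,1,40] (ℓ=8, even), read p_7/q_7
step 0: (20, 1)  from 20·(1,0) + (0,1)
…
step 2: (83, 4)  from 3·(21,1) + (20,1)
step 3: (104, 5)  from 1·(83,4) + (21,1)
…
step 6: (1060, 51)  from 3·(291,14) + (187,9)
step 7: (1351, 65)  from 1·(1060,51) + (291,14)
(x₁, y₁) = (1351, 65);  1351² − 432·65² = 1 ✓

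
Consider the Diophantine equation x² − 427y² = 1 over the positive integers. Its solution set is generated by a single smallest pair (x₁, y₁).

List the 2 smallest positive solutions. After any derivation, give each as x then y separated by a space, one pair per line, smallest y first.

d=427: √d = [20; 1,1,1,40] (ℓ=4, even), read p_3/q_3
k=0  a_k=20  p_k/q_k = 20/1
…
k=2  a_k=1  p_k/q_k = 41/2
k=3  a_k=1  p_k/q_k = 62/3
fundamental: x₁=62, y₁=3  (since 3844 − 427·9 = 1)
n=2: (62,3)∘(62,3) = (62·62+427·3·3, 62·3+3·62) = (7687,372)

62 3
7687 372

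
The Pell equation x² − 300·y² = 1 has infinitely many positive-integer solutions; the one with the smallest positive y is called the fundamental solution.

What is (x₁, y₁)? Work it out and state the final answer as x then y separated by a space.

√300 = [17; 3,8,3,34, …], period ℓ=4 (even) → k=3
a_0=17:  p_0=17·1+0=17,  q_0=17·0+1=1
a_1=3:  p_1=3·17+1=52,  q_1=3·1+0=3
a_2=8:  p_2=8·52+17=433,  q_2=8·3+1=25
a_3=3:  p_3=3·433+52=1351,  q_3=3·25+3=78
→ (1351, 78).  Check: 1351²=1825201, 300·78²=1825200, difference 1.

1351 78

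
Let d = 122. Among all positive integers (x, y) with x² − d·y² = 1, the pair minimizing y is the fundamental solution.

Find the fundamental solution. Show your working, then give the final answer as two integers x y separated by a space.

[11; 22] for √122; ℓ=1 ⇒ convergent index 1
a_0=11:  p_0=11·1+0=11,  q_0=11·0+1=1
a_1=22:  p_1=22·11+1=243,  q_1=22·1+0=22
fundamental: x₁=243, y₁=22  (since 59049 − 122·484 = 1)

243 22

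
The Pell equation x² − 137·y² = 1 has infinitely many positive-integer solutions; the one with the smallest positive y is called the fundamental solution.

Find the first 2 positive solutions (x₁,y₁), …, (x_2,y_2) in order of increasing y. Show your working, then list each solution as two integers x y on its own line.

√137 → a₀=11, period (1,2,2,1,1,2,2,1,22); ℓ=9 odd so k=17
a_0=11:  p_0=11·1+0=11,  q_0=11·0+1=1
a_1=1:  p_1=1·11+1=12,  q_1=1·1+0=1
a_2=2:  p_2=2·12+11=35,  q_2=2·1+1=3
…
a_5=1:  p_5=1·117+82=199,  q_5=1·10+7=17
a_6=2:  p_6=2·199+117=515,  q_6=2·17+10=44
…
a_10=1:  p_10=1·39597+1744=41341,  q_10=1·3383+149=3532
a_11=2:  p_11=2·41341+39597=122279,  q_11=2·3532+3383=10447
a_12=2:  p_12=2·122279+41341=285899,  q_12=2·10447+3532=24426
a_13=1:  p_13=1·285899+122279=408178,  q_13=1·24426+10447=34873
a_14=1:  p_14=1·408178+285899=694077,  q_14=1·34873+24426=59299
a_15=2:  p_15=2·694077+408178=1796332,  q_15=2·59299+34873=153471
a_16=2:  p_16=2·1796332+694077=4286741,  q_16=2·153471+59299=366241
a_17=1:  p_17=1·4286741+1796332=6083073,  q_17=1·366241+153471=519712
→ (6083073, 519712).  Check: 6083073²=37003777123329, 137·519712²=37003777123328, difference 1.
n=2: (6083073,519712)∘(6083073,519712) = (6083073·6083073+137·519712·519712, 6083073·519712+519712·6083073) = (74007554246657,6322892069952)

6083073 519712
74007554246657 6322892069952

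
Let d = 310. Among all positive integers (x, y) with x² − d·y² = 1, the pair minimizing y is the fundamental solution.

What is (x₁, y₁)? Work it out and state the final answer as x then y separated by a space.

[17; 1,1,1,1,5,…,1,1,34] for √310; ℓ=16 ⇒ convergent index 15
a_0=17:  p_0=17·1+0=17,  q_0=17·0+1=1
a_1=1:  p_1=1·17+1=18,  q_1=1·1+0=1
a_2=1:  p_2=1·18+17=35,  q_2=1·1+1=2
a_3=1:  p_3=1·35+18=53,  q_3=1·2+1=3
…
a_5=5:  p_5=5·88+53=493,  q_5=5·5+3=28
…
a_7=1:  p_7=1·1567+493=2060,  q_7=1·89+28=117
…
a_9=1:  p_9=1·5687+2060=7747,  q_9=1·323+117=440
…
a_12=1:  p_12=1·152387+28928=181315,  q_12=1·8655+1643=10298
a_13=1:  p_13=1·181315+152387=333702,  q_13=1·10298+8655=18953
a_14=1:  p_14=1·333702+181315=515017,  q_14=1·18953+10298=29251
a_15=1:  p_15=1·515017+333702=848719,  q_15=1·29251+18953=48204
fundamental: x₁=848719, y₁=48204  (since 720323940961 − 310·2323625616 = 1)

848719 48204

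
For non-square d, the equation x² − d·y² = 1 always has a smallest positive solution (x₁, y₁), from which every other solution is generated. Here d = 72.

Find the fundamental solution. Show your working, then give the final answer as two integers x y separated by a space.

17 2

[8; 2,16] for √72; ℓ=2 ⇒ convergent index 1
a_0=8:  p_0=8·1+0=8,  q_0=8·0+1=1
a_1=2:  p_1=2·8+1=17,  q_1=2·1+0=2
fundamental: x₁=17, y₁=2  (since 289 − 72·4 = 1)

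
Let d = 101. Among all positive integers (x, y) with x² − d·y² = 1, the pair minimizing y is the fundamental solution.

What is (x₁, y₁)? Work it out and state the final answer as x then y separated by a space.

201 20

√101 → a₀=10, period (20); ℓ=1 odd so k=1
a_0=10:  p_0=10·1+0=10,  q_0=10·0+1=1
a_1=20:  p_1=20·10+1=201,  q_1=20·1+0=20
fundamental: x₁=201, y₁=20  (since 40401 − 101·400 = 1)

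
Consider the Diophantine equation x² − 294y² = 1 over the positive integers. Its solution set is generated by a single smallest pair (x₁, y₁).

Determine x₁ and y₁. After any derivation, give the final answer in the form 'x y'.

d=294: √d = [17; 6,1,4,1,6,34] (ℓ=6, even), read p_5/q_5
a_0=17:  p_0=17·1+0=17,  q_0=17·0+1=1
a_1=6:  p_1=6·17+1=103,  q_1=6·1+0=6
a_2=1:  p_2=1·103+17=120,  q_2=1·6+1=7
a_3=4:  p_3=4·120+103=583,  q_3=4·7+6=34
a_4=1:  p_4=1·583+120=703,  q_4=1·34+7=41
a_5=6:  p_5=6·703+583=4801,  q_5=6·41+34=280
fundamental: x₁=4801, y₁=280  (since 23049601 − 294·78400 = 1)

4801 280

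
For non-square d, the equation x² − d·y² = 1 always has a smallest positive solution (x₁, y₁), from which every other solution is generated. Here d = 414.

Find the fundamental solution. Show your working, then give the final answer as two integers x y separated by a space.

[20; 2,1,7,2,7,1,2,40] for √414; ℓ=8 ⇒ convergent index 7
a_0=20:  p_0=20·1+0=20,  q_0=20·0+1=1
…
a_2=1:  p_2=1·41+20=61,  q_2=1·2+1=3
a_3=7:  p_3=7·61+41=468,  q_3=7·3+2=23
…
a_5=7:  p_5=7·997+468=7447,  q_5=7·49+23=366
a_6=1:  p_6=1·7447+997=8444,  q_6=1·366+49=415
a_7=2:  p_7=2·8444+7447=24335,  q_7=2·415+366=1196
→ (24335, 1196).  Check: 24335²=592192225, 414·1196²=592192224, difference 1.

24335 1196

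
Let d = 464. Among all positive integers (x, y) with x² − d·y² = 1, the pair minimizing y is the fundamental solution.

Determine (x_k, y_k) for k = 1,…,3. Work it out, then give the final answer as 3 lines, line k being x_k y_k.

√464 = [21; 1,1,5,1,1,1,5,1,1,42, …], period ℓ=10 (even) → k=9
a_0=21:  p_0=21·1+0=21,  q_0=21·0+1=1
…
a_2=1:  p_2=1·22+21=43,  q_2=1·1+1=2
a_3=5:  p_3=5·43+22=237,  q_3=5·2+1=11
a_4=1:  p_4=1·237+43=280,  q_4=1·11+2=13
…
a_6=1:  p_6=1·517+280=797,  q_6=1·24+13=37
a_7=5:  p_7=5·797+517=4502,  q_7=5·37+24=209
a_8=1:  p_8=1·4502+797=5299,  q_8=1·209+37=246
a_9=1:  p_9=1·5299+4502=9801,  q_9=1·246+209=455
→ (9801, 455).  Check: 9801²=96059601, 464·455²=96059600, difference 1.
n=2: (9801,455)∘(9801,455) = (9801·9801+464·455·455, 9801·455+455·9801) = (192119201,8918910)
n=3: (192119201,8918910)∘(9801,455) = (9801·192119201+464·455·8918910, 9801·8918910+455·192119201) = (3765920568201,174828473365)

9801 455
192119201 8918910
3765920568201 174828473365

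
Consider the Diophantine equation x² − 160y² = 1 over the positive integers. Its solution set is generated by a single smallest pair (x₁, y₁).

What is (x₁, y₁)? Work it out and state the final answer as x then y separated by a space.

721 57

√160 → a₀=12, period (1,1,1,5,1,1,1,24); ℓ=8 even so k=7
step 0: (12, 1)  from 12·(1,0) + (0,1)
step 1: (13, 1)  from 1·(12,1) + (1,0)
step 2: (25, 2)  from 1·(13,1) + (12,1)
step 3: (38, 3)  from 1·(25,2) + (13,1)
step 4: (215, 17)  from 5·(38,3) + (25,2)
step 5: (253, 20)  from 1·(215,17) + (38,3)
step 6: (468, 37)  from 1·(253,20) + (215,17)
step 7: (721, 57)  from 1·(468,37) + (253,20)
→ (721, 57).  Check: 721²=519841, 160·57²=519840, difference 1.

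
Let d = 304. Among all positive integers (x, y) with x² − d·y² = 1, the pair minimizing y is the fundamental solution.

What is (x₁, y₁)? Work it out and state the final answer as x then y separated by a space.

57799 3315

d=304: √d = [17; 2,3,2,1,1,1,1,1,2,3,2,34] (ℓ=12, even), read p_11/q_11
a_0=17:  p_0=17·1+0=17,  q_0=17·0+1=1
…
a_4=1:  p_4=1·279+122=401,  q_4=1·16+7=23
…
a_6=1:  p_6=1·680+401=1081,  q_6=1·39+23=62
a_7=1:  p_7=1·1081+680=1761,  q_7=1·62+39=101
a_8=1:  p_8=1·1761+1081=2842,  q_8=1·101+62=163
…
a_10=3:  p_10=3·7445+2842=25177,  q_10=3·427+163=1444
a_11=2:  p_11=2·25177+7445=57799,  q_11=2·1444+427=3315
→ (57799, 3315).  Check: 57799²=3340724401, 304·3315²=3340724400, difference 1.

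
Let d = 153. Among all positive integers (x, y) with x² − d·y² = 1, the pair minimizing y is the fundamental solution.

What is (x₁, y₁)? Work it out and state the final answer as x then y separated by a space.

2177 176

[12; 2,1,2,2,2,1,2,24] for √153; ℓ=8 ⇒ convergent index 7
k=0  a_k=12  p_k/q_k = 12/1
k=1  a_k=2  p_k/q_k = 25/2
…
k=6  a_k=1  p_k/q_k = 804/65
k=7  a_k=2  p_k/q_k = 2177/176
→ (2177, 176).  Check: 2177²=4739329, 153·176²=4739328, difference 1.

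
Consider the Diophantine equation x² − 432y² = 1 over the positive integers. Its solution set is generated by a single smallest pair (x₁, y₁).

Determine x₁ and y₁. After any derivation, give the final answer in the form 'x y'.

[20; 1,3,1,1,1,3,1,40] for √432; ℓ=8 ⇒ convergent index 7
i=0: a=20 ⇒ p=20, q=1
i=1: a=1 ⇒ p=21, q=1
i=2: a=3 ⇒ p=83, q=4
i=3: a=1 ⇒ p=104, q=5
i=4: a=1 ⇒ p=187, q=9
i=5: a=1 ⇒ p=291, q=14
i=6: a=3 ⇒ p=1060, q=51
i=7: a=1 ⇒ p=1351, q=65
fundamental: x₁=1351, y₁=65  (since 1825201 − 432·4225 = 1)

1351 65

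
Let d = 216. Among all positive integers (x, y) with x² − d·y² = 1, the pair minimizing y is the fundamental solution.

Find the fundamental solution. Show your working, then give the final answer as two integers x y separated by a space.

485 33

√216 → a₀=14, period (1,2,3,2,1,28); ℓ=6 even so k=5
a_0=14:  p_0=14·1+0=14,  q_0=14·0+1=1
…
a_3=3:  p_3=3·44+15=147,  q_3=3·3+1=10
a_4=2:  p_4=2·147+44=338,  q_4=2·10+3=23
a_5=1:  p_5=1·338+147=485,  q_5=1·23+10=33
(x₁, y₁) = (485, 33);  485² − 216·33² = 1 ✓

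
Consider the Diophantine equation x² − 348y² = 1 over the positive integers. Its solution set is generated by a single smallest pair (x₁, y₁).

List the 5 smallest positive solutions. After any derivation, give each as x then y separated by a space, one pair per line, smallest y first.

1567 84
4910977 263256
15391000351 825044220
48235390189057 2585688322224
151169697461504287 8103546376805796

d=348: √d = [18; 1,1,1,8,1,1,1,36] (ℓ=8, even), read p_7/q_7
k=0  a_k=18  p_k/q_k = 18/1
…
k=2  a_k=1  p_k/q_k = 37/2
…
k=4  a_k=8  p_k/q_k = 485/26
…
k=6  a_k=1  p_k/q_k = 1026/55
k=7  a_k=1  p_k/q_k = 1567/84
→ (1567, 84).  Check: 1567²=2455489, 348·84²=2455488, difference 1.
(x_2, y_2) = (1567·1567 + 348·84·84, 1567·84 + 84·1567) = (4910977, 263256)
(x_3, y_3) = (1567·4910977 + 348·84·263256, 1567·263256 + 84·4910977) = (15391000351, 825044220)
(x_4, y_4) = (1567·15391000351 + 348·84·825044220, 1567·825044220 + 84·15391000351) = (48235390189057, 2585688322224)
(x_5, y_5) = (1567·48235390189057 + 348·84·2585688322224, 1567·2585688322224 + 84·48235390189057) = (151169697461504287, 8103546376805796)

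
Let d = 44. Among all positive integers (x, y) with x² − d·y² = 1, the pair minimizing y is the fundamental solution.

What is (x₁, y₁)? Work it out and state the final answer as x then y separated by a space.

199 30

√44 = [6; 1,1,1,2,1,1,1,12, …], period ℓ=8 (even) → k=7
step 0: (6, 1)  from 6·(1,0) + (0,1)
step 1: (7, 1)  from 1·(6,1) + (1,0)
step 2: (13, 2)  from 1·(7,1) + (6,1)
…
step 4: (53, 8)  from 2·(20,3) + (13,2)
step 5: (73, 11)  from 1·(53,8) + (20,3)
step 6: (126, 19)  from 1·(73,11) + (53,8)
step 7: (199, 30)  from 1·(126,19) + (73,11)
fundamental: x₁=199, y₁=30  (since 39601 − 44·900 = 1)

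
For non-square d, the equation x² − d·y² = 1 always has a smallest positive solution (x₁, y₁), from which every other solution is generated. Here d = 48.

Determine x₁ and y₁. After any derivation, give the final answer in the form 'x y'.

√48 → a₀=6, period (1,12); ℓ=2 even so k=1
i=0: a=6 ⇒ p=6, q=1
i=1: a=1 ⇒ p=7, q=1
fundamental: x₁=7, y₁=1  (since 49 − 48·1 = 1)

7 1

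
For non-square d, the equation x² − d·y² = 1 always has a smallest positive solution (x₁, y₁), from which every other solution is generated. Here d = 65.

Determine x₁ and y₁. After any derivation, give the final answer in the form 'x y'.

√65 → a₀=8, period (16); ℓ=1 odd so k=1
k=0  a_k=8  p_k/q_k = 8/1
k=1  a_k=16  p_k/q_k = 129/16
→ (129, 16).  Check: 129²=16641, 65·16²=16640, difference 1.

129 16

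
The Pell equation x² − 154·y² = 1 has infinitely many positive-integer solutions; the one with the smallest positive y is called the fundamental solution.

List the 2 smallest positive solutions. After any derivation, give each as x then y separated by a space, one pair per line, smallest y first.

[12; 2,2,3,1,2,1,3,2,2,24] for √154; ℓ=10 ⇒ convergent index 9
i=0: a=12 ⇒ p=12, q=1
i=1: a=2 ⇒ p=25, q=2
…
i=3: a=3 ⇒ p=211, q=17
i=4: a=1 ⇒ p=273, q=22
…
i=7: a=3 ⇒ p=3847, q=310
i=8: a=2 ⇒ p=8724, q=703
i=9: a=2 ⇒ p=21295, q=1716
(x₁, y₁) = (21295, 1716);  21295² − 154·1716² = 1 ✓
n=2: (21295,1716)∘(21295,1716) = (21295·21295+154·1716·1716, 21295·1716+1716·21295) = (906954049,73084440)

21295 1716
906954049 73084440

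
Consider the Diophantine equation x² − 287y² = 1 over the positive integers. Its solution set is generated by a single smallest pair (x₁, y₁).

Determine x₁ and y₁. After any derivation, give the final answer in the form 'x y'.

d=287: √d = [16; 1,15,1,32] (ℓ=4, even), read p_3/q_3
a_0=16:  p_0=16·1+0=16,  q_0=16·0+1=1
…
a_2=15:  p_2=15·17+16=271,  q_2=15·1+1=16
a_3=1:  p_3=1·271+17=288,  q_3=1·16+1=17
fundamental: x₁=288, y₁=17  (since 82944 − 287·289 = 1)

288 17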